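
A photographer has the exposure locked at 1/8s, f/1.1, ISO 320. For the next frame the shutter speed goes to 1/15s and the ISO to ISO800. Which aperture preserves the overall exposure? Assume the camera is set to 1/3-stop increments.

f/1.2

Shutter speed: 1/8 → 1/10 → 1/13 → 1/15 — 1 stop shorter (darker).
ISO: 320 → 400 → 500 → 640 → 800 — 1 1/3 stops higher (brighter).
Net change so far: 1/3 stop brighter. Offset with the aperture: f/1.1 → f/1.2.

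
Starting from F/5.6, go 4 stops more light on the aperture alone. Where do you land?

f/1.4

Aperture: f/5.6 → f/4 → f/2.8 → f/2 → f/1.4 — 4 stops wider (brighter).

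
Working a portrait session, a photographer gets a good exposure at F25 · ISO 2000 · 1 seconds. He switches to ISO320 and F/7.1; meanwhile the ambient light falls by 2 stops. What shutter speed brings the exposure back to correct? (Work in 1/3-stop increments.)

Scene light: 2 stops darker.
ISO: 2000 → 1600 → 1250 → 1000 → 800 → 640 → 500 → 400 → 320 — 2 2/3 stops lower (darker).
Aperture: f/25 → f/22 → f/20 → f/18 → f/16 → f/14 → f/13 → f/11 → f/10 → f/9 → f/8 → f/7.1 — 3 2/3 stops larger aperture (brighter).
Net so far: 1 stop darker. Shutter speed: 1 → 1.3 → 1.6 → 2.

2 s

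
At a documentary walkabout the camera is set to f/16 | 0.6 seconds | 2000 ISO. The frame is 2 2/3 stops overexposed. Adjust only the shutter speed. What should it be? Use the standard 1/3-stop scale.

1/10s

Overexposed by 2 2/3 stops → need 2 2/3 stops darker.
Shutter speed: 0.6 → 0.5 → 0.4 → 0.3 → 1/4 → 1/5 → 1/6 → 1/8 → 1/10.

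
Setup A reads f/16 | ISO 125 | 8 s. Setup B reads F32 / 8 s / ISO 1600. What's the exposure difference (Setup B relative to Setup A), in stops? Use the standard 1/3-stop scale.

1 2/3 stops brighter

Aperture: f/16 → f/18 → f/20 → f/22 → f/25 → f/29 → f/32 — 2 stops narrower (darker).
Shutter speed: unchanged.
ISO: 125 → 160 → 200 → 250 → 320 → 400 → 500 → 640 → 800 → 1000 → 1250 → 1600 — 3 2/3 stops higher (brighter).
Net: −2 +3 2/3 = +1 2/3 stops.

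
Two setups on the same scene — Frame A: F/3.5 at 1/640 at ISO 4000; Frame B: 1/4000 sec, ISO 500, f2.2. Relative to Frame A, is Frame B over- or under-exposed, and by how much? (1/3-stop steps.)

Aperture: f/3.5 → f/3.2 → f/2.8 → f/2.5 → f/2.2 — 1 1/3 stops larger aperture (brighter).
Shutter speed: 1/640 → 1/800 → 1/1000 → 1/1250 → 1/1600 → 1/2000 → 1/2500 → 1/3200 → 1/4000 — 2 2/3 stops shorter (darker).
ISO: 4000 → 3200 → 2500 → 2000 → 1600 → 1250 → 1000 → 800 → 640 → 500 — 3 stops dropped (darker).
Net: +1 1/3 −2 2/3 −3 = −4 1/3 stops.

4 1/3 stops darker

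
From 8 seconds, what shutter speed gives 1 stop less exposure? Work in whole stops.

Shutter speed: 8 → 4 — 1 stop faster (darker).

4 s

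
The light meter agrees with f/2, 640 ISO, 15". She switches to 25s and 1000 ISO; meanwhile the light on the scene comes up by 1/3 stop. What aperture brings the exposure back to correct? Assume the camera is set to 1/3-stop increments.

Scene light: 1/3 stop brighter.
Shutter speed: 15 → 20 → 25 — 2/3 stop slower (brighter).
ISO: 640 → 800 → 1000 — 2/3 stop raised (brighter).
Net so far: 1 2/3 stops brighter. Aperture: f/2 → f/2.2 → f/2.5 → f/2.8 → f/3.2 → f/3.5.

f/3.5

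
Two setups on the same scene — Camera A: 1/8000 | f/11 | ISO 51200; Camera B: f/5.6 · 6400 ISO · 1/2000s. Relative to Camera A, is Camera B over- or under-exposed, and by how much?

1 stop brighter

Aperture: f/11 → f/8 → f/5.6 — 2 stops larger aperture (brighter).
Shutter speed: 1/8000 → 1/4000 → 1/2000 — 2 stops longer (brighter).
ISO: 51200 → 25600 → 12800 → 6400 — 3 stops dropped (darker).
Net: +2 +2 −3 = +1 stop.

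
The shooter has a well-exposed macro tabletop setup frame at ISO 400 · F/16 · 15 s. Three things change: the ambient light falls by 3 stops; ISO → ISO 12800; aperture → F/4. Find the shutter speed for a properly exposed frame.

Scene light: 3 stops darker.
ISO: 400 → 800 → 1600 → 3200 → 6400 → 12800 — 5 stops raised (brighter).
Aperture: f/16 → f/11 → f/8 → f/5.6 → f/4 — 4 stops opened up (brighter).
Net so far: 6 stops brighter. Shutter speed: 15 → 8 → 4 → 2 → 1 → 1/2 → 1/4.

1/4s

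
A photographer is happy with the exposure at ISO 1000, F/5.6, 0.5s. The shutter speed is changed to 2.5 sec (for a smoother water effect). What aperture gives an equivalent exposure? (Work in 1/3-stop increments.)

f/13

Shutter speed: 0.5 → 0.6 → 0.8 → 1 → 1.3 → 1.6 → 2 → 2.5 — 2 1/3 stops slower (brighter).
Need 2 1/3 stops darker from the aperture: f/5.6 → f/6.3 → f/7.1 → f/8 → f/9 → f/10 → f/11 → f/13.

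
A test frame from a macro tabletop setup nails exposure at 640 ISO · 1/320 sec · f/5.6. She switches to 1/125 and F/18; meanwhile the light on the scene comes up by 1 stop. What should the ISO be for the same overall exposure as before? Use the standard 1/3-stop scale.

ISO 1250

Scene light: 1 stop brighter.
Shutter speed: 1/320 → 1/250 → 1/200 → 1/160 → 1/125 — 1 1/3 stops longer (brighter).
Aperture: f/5.6 → f/6.3 → f/7.1 → f/8 → f/9 → f/10 → f/11 → f/13 → f/14 → f/16 → f/18 — 3 1/3 stops narrower (darker).
Net so far: 1 stop darker. ISO: 640 → 800 → 1000 → 1250.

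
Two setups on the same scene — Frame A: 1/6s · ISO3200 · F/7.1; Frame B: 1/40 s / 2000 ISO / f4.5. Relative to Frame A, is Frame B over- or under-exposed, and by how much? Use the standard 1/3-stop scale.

Aperture: f/7.1 → f/6.3 → f/5.6 → f/5 → f/4.5 — 1 1/3 stops wider (brighter).
Shutter speed: 1/6 → 1/8 → 1/10 → 1/13 → 1/15 → 1/20 → 1/25 → 1/30 → 1/40 — 2 2/3 stops shorter (darker).
ISO: 3200 → 2500 → 2000 — 2/3 stop dropped (darker).
Net: +1 1/3 −2 2/3 −2/3 = −2 stops.

2 stops darker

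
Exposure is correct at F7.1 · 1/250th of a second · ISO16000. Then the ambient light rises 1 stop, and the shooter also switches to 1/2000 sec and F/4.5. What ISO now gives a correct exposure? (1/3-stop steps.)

ISO 25600

Scene light: 1 stop brighter.
Shutter speed: 1/250 → 1/320 → 1/400 → 1/500 → 1/640 → 1/800 → 1/1000 → 1/1250 → 1/1600 → 1/2000 — 3 stops shorter (darker).
Aperture: f/7.1 → f/6.3 → f/5.6 → f/5 → f/4.5 — 1 1/3 stops opened up (brighter).
Net so far: 2/3 stop darker. ISO: 16000 → 20000 → 25600.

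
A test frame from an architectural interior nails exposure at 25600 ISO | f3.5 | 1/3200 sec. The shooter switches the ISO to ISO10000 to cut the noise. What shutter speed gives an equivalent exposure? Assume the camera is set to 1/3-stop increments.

1/1250s

ISO: 25600 → 20000 → 16000 → 12800 → 10000 — 1 1/3 stops dropped (darker).
Need 1 1/3 stops brighter from the shutter speed: 1/3200 → 1/2500 → 1/2000 → 1/1600 → 1/1250.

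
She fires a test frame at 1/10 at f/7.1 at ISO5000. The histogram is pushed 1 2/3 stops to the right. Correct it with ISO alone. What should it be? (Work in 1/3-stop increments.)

Overexposed by 1 2/3 stops → need 1 2/3 stops darker.
ISO: 5000 → 4000 → 3200 → 2500 → 2000 → 1600.

ISO 1600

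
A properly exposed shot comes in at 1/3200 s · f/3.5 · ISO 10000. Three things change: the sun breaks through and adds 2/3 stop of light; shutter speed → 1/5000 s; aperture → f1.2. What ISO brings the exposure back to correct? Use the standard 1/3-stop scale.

ISO 1250

Scene light: 2/3 stop brighter.
Shutter speed: 1/3200 → 1/4000 → 1/5000 — 2/3 stop faster (darker).
Aperture: f/3.5 → f/3.2 → f/2.8 → f/2.5 → f/2.2 → f/2 → f/1.8 → f/1.6 → f/1.4 → f/1.2 — 3 stops wider (brighter).
Net so far: 3 stops brighter. ISO: 10000 → 8000 → 6400 → 5000 → 4000 → 3200 → 2500 → 2000 → 1600 → 1250.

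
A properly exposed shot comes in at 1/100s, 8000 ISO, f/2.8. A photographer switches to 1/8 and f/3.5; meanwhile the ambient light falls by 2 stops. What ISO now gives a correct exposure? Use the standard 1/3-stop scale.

ISO 4000

Scene light: 2 stops darker.
Shutter speed: 1/100 → 1/80 → 1/60 → 1/50 → 1/40 → 1/30 → 1/25 → 1/20 → 1/15 → 1/13 → 1/10 → 1/8 — 3 2/3 stops longer (brighter).
Aperture: f/2.8 → f/3.2 → f/3.5 — 2/3 stop stopped down (darker).
Net so far: 1 stop brighter. ISO: 8000 → 6400 → 5000 → 4000.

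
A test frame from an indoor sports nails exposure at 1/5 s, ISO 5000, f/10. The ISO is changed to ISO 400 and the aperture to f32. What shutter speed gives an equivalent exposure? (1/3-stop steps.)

25 s

ISO: 5000 → 4000 → 3200 → 2500 → 2000 → 1600 → 1250 → 1000 → 800 → 640 → 500 → 400 — 3 2/3 stops lower (darker).
Aperture: f/10 → f/11 → f/13 → f/14 → f/16 → f/18 → f/20 → f/22 → f/25 → f/29 → f/32 — 3 1/3 stops smaller aperture (darker).
Net change so far: 7 stops darker. Offset with the shutter speed: 1/5 → 1/4 → 0.3 → 0.4 → 0.5 → 0.6 → 0.8 → 1 → 1.3 → 1.6 → 2 → 2.5 → 3.2 → 4 → 5 → 6 → 8 → 10 → 13 → 15 → 20 → 25.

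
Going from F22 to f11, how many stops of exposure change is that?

f/22 → f/16 → f/11 — count the steps: 2 stops.

2 stops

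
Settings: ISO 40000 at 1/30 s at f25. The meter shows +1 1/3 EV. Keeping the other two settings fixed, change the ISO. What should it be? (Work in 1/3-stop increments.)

ISO 16000

Overexposed by 1 1/3 stops → need 1 1/3 stops darker.
ISO: 40000 → 32000 → 25600 → 20000 → 16000.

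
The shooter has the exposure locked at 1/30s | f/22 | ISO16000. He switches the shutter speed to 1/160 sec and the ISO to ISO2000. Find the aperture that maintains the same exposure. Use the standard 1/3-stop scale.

f/3.5

Shutter speed: 1/30 → 1/40 → 1/50 → 1/60 → 1/80 → 1/100 → 1/125 → 1/160 — 2 1/3 stops faster (darker).
ISO: 16000 → 12800 → 10000 → 8000 → 6400 → 5000 → 4000 → 3200 → 2500 → 2000 — 3 stops dropped (darker).
Net change so far: 5 1/3 stops darker. Offset with the aperture: f/22 → f/20 → f/18 → f/16 → f/14 → f/13 → f/11 → f/10 → f/9 → f/8 → f/7.1 → f/6.3 → f/5.6 → f/5 → f/4.5 → f/4 → f/3.5.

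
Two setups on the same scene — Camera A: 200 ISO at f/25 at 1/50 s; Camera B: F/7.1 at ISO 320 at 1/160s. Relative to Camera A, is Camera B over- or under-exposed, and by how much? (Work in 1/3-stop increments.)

2 2/3 stops brighter

Aperture: f/25 → f/22 → f/20 → f/18 → f/16 → f/14 → f/13 → f/11 → f/10 → f/9 → f/8 → f/7.1 — 3 2/3 stops opened up (brighter).
Shutter speed: 1/50 → 1/60 → 1/80 → 1/100 → 1/125 → 1/160 — 1 2/3 stops shorter (darker).
ISO: 200 → 250 → 320 — 2/3 stop raised (brighter).
Net: +3 2/3 −1 2/3 +2/3 = +2 2/3 stops.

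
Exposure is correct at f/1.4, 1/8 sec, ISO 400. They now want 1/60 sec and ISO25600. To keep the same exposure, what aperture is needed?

f/4

Shutter speed: 1/8 → 1/15 → 1/30 → 1/60 — 3 stops shorter (darker).
ISO: 400 → 800 → 1600 → 3200 → 6400 → 12800 → 25600 — 6 stops raised (brighter).
Net change so far: 3 stops brighter. Offset with the aperture: f/1.4 → f/2 → f/2.8 → f/4.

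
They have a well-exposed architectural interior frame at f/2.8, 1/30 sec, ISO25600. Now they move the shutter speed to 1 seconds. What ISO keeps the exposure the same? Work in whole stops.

ISO 800

Shutter speed: 1/30 → 1/15 → 1/8 → 1/4 → 1/2 → 1 — 5 stops longer (brighter).
Need 5 stops darker from the ISO: 25600 → 12800 → 6400 → 3200 → 1600 → 800.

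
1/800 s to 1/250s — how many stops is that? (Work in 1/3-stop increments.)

1 2/3 stops

1/800 → 1/640 → 1/500 → 1/400 → 1/320 → 1/250 — count the steps: 5 third-stops = 1 2/3 stops.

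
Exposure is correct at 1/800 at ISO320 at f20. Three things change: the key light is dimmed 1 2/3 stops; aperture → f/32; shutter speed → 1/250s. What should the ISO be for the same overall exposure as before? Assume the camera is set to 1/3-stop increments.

Scene light: 1 2/3 stops darker.
Aperture: f/20 → f/22 → f/25 → f/29 → f/32 — 1 1/3 stops narrower (darker).
Shutter speed: 1/800 → 1/640 → 1/500 → 1/400 → 1/320 → 1/250 — 1 2/3 stops longer (brighter).
Net so far: 1 1/3 stops darker. ISO: 320 → 400 → 500 → 640 → 800.

ISO 800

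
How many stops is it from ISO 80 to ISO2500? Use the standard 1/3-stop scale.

5 stops

80 → 100 → 125 → 160 → 200 → 250 → 320 → 400 → 500 → 640 → 800 → 1000 → 1250 → 1600 → 2000 → 2500 — count the steps: 15 third-stops = 5 stops.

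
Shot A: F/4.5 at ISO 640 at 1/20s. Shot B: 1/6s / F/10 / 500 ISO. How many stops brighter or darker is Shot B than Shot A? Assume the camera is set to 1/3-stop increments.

Aperture: f/4.5 → f/5 → f/5.6 → f/6.3 → f/7.1 → f/8 → f/9 → f/10 — 2 1/3 stops smaller aperture (darker).
Shutter speed: 1/20 → 1/15 → 1/13 → 1/10 → 1/8 → 1/6 — 1 2/3 stops slower (brighter).
ISO: 640 → 500 — 1/3 stop dropped (darker).
Net: −2 1/3 +1 2/3 −1/3 = −1 stop.

1 stop darker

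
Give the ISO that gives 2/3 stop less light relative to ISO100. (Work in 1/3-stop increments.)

ISO: 100 → 80 → 64 — 2/3 stop dropped (darker).

ISO 64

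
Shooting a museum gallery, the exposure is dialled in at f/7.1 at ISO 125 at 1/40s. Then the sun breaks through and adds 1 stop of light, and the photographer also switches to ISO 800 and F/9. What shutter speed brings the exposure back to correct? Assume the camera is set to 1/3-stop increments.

1/320s

Scene light: 1 stop brighter.
ISO: 125 → 160 → 200 → 250 → 320 → 400 → 500 → 640 → 800 — 2 2/3 stops raised (brighter).
Aperture: f/7.1 → f/8 → f/9 — 2/3 stop stopped down (darker).
Net so far: 3 stops brighter. Shutter speed: 1/40 → 1/50 → 1/60 → 1/80 → 1/100 → 1/125 → 1/160 → 1/200 → 1/250 → 1/320.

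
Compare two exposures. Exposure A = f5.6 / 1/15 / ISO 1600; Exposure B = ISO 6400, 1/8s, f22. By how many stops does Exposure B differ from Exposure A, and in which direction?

1 stop darker

Aperture: f/5.6 → f/8 → f/11 → f/16 → f/22 — 4 stops smaller aperture (darker).
Shutter speed: 1/15 → 1/8 — 1 stop slower (brighter).
ISO: 1600 → 3200 → 6400 — 2 stops raised (brighter).
Net: −4 +1 +2 = −1 stop.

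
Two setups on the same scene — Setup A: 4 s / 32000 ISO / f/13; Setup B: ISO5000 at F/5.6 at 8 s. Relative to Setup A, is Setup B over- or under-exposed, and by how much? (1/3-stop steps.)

2/3 stop brighter

Aperture: f/13 → f/11 → f/10 → f/9 → f/8 → f/7.1 → f/6.3 → f/5.6 — 2 1/3 stops wider (brighter).
Shutter speed: 4 → 5 → 6 → 8 — 1 stop longer (brighter).
ISO: 32000 → 25600 → 20000 → 16000 → 12800 → 10000 → 8000 → 6400 → 5000 — 2 2/3 stops lower (darker).
Net: +2 1/3 +1 −2 2/3 = +2/3 stops.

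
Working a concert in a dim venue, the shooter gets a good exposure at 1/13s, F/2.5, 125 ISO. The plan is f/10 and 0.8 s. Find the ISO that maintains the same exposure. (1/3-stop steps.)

ISO 200

Aperture: f/2.5 → f/2.8 → f/3.2 → f/3.5 → f/4 → f/4.5 → f/5 → f/5.6 → f/6.3 → f/7.1 → f/8 → f/9 → f/10 — 4 stops stopped down (darker).
Shutter speed: 1/13 → 1/10 → 1/8 → 1/6 → 1/5 → 1/4 → 0.3 → 0.4 → 0.5 → 0.6 → 0.8 — 3 1/3 stops slower (brighter).
Net change so far: 2/3 stop darker. Offset with the ISO: 125 → 160 → 200.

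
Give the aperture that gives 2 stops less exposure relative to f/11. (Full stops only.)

Aperture: f/11 → f/16 → f/22 — 2 stops stopped down (darker).

f/22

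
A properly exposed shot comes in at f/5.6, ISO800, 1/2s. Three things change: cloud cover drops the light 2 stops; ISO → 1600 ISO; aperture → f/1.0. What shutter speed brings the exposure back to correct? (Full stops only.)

1/30s

Scene light: 2 stops darker.
ISO: 800 → 1600 — 1 stop raised (brighter).
Aperture: f/5.6 → f/4 → f/2.8 → f/2 → f/1.4 → f/1.0 — 5 stops larger aperture (brighter).
Net so far: 4 stops brighter. Shutter speed: 1/2 → 1/4 → 1/8 → 1/15 → 1/30.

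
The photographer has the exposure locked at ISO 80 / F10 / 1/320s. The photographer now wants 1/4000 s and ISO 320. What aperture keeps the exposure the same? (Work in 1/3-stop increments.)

Shutter speed: 1/320 → 1/400 → 1/500 → 1/640 → 1/800 → 1/1000 → 1/1250 → 1/1600 → 1/2000 → 1/2500 → 1/3200 → 1/4000 — 3 2/3 stops faster (darker).
ISO: 80 → 100 → 125 → 160 → 200 → 250 → 320 — 2 stops raised (brighter).
Net change so far: 1 2/3 stops darker. Offset with the aperture: f/10 → f/9 → f/8 → f/7.1 → f/6.3 → f/5.6.

f/5.6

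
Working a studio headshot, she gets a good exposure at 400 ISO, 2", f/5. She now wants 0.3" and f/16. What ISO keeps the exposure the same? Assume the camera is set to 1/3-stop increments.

Shutter speed: 2 → 1.6 → 1.3 → 1 → 0.8 → 0.6 → 0.5 → 0.4 → 0.3 — 2 2/3 stops faster (darker).
Aperture: f/5 → f/5.6 → f/6.3 → f/7.1 → f/8 → f/9 → f/10 → f/11 → f/13 → f/14 → f/16 — 3 1/3 stops smaller aperture (darker).
Net change so far: 6 stops darker. Offset with the ISO: 400 → 500 → 640 → 800 → 1000 → 1250 → 1600 → 2000 → 2500 → 3200 → 4000 → 5000 → 6400 → 8000 → 10000 → 12800 → 16000 → 20000 → 25600.

ISO 25600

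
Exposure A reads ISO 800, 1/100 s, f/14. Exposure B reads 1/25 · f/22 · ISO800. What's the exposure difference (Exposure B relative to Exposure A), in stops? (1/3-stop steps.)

Aperture: f/14 → f/16 → f/18 → f/20 → f/22 — 1 1/3 stops narrower (darker).
Shutter speed: 1/100 → 1/80 → 1/60 → 1/50 → 1/40 → 1/30 → 1/25 — 2 stops slower (brighter).
ISO: unchanged.
Net: −1 1/3 +2 = +2/3 stops.

2/3 stop brighter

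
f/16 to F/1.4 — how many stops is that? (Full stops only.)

f/16 → f/11 → f/8 → f/5.6 → f/4 → f/2.8 → f/2 → f/1.4 — count the steps: 7 stops.

7 stops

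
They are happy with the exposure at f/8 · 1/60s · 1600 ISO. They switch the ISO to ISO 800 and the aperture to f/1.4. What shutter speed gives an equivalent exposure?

1/1000s

ISO: 1600 → 800 — 1 stop lower (darker).
Aperture: f/8 → f/5.6 → f/4 → f/2.8 → f/2 → f/1.4 — 5 stops opened up (brighter).
Net change so far: 4 stops brighter. Offset with the shutter speed: 1/60 → 1/125 → 1/250 → 1/500 → 1/1000.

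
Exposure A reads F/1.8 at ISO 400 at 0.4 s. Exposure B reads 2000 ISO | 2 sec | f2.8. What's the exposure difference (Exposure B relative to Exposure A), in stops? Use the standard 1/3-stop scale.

3 1/3 stops brighter

Aperture: f/1.8 → f/2 → f/2.2 → f/2.5 → f/2.8 — 1 1/3 stops stopped down (darker).
Shutter speed: 0.4 → 0.5 → 0.6 → 0.8 → 1 → 1.3 → 1.6 → 2 — 2 1/3 stops slower (brighter).
ISO: 400 → 500 → 640 → 800 → 1000 → 1250 → 1600 → 2000 — 2 1/3 stops raised (brighter).
Net: −1 1/3 +2 1/3 +2 1/3 = +3 1/3 stops.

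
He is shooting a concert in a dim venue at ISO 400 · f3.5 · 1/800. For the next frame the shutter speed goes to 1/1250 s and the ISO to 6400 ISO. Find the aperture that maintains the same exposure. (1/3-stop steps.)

f/11

Shutter speed: 1/800 → 1/1000 → 1/1250 — 2/3 stop faster (darker).
ISO: 400 → 500 → 640 → 800 → 1000 → 1250 → 1600 → 2000 → 2500 → 3200 → 4000 → 5000 → 6400 — 4 stops raised (brighter).
Net change so far: 3 1/3 stops brighter. Offset with the aperture: f/3.5 → f/4 → f/4.5 → f/5 → f/5.6 → f/6.3 → f/7.1 → f/8 → f/9 → f/10 → f/11.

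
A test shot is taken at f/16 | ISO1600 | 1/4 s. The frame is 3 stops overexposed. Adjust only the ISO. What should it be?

ISO 200

Overexposed by 3 stops → need 3 stops darker.
ISO: 1600 → 800 → 400 → 200.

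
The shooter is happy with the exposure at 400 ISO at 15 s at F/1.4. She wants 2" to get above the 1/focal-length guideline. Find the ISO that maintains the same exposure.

ISO 3200

Shutter speed: 15 → 8 → 4 → 2 — 3 stops faster (darker).
Need 3 stops brighter from the ISO: 400 → 800 → 1600 → 3200.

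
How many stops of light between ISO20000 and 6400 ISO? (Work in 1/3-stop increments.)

20000 → 16000 → 12800 → 10000 → 8000 → 6400 — count the steps: 5 third-stops = 1 2/3 stops.

1 2/3 stops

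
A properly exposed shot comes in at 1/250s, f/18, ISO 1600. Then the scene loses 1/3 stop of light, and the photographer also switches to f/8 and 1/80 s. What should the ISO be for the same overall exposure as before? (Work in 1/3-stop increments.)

ISO 125

Scene light: 1/3 stop darker.
Aperture: f/18 → f/16 → f/14 → f/13 → f/11 → f/10 → f/9 → f/8 — 2 1/3 stops larger aperture (brighter).
Shutter speed: 1/250 → 1/200 → 1/160 → 1/125 → 1/100 → 1/80 — 1 2/3 stops longer (brighter).
Net so far: 3 2/3 stops brighter. ISO: 1600 → 1250 → 1000 → 800 → 640 → 500 → 400 → 320 → 250 → 200 → 160 → 125.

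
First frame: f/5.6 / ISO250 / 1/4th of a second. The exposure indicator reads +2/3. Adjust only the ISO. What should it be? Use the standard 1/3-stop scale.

ISO 160

Overexposed by 2/3 stop → need 2/3 stop darker.
ISO: 250 → 200 → 160.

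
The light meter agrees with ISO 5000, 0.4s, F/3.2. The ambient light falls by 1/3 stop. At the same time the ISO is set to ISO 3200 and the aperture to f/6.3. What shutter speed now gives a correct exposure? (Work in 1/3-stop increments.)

Scene light: 1/3 stop darker.
ISO: 5000 → 4000 → 3200 — 2/3 stop dropped (darker).
Aperture: f/3.2 → f/3.5 → f/4 → f/4.5 → f/5 → f/5.6 → f/6.3 — 2 stops stopped down (darker).
Net so far: 3 stops darker. Shutter speed: 0.4 → 0.5 → 0.6 → 0.8 → 1 → 1.3 → 1.6 → 2 → 2.5 → 3.2.

3.2 s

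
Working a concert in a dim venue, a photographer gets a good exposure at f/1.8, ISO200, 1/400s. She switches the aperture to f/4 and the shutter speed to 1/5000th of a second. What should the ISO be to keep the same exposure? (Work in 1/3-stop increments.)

Aperture: f/1.8 → f/2 → f/2.2 → f/2.5 → f/2.8 → f/3.2 → f/3.5 → f/4 — 2 1/3 stops smaller aperture (darker).
Shutter speed: 1/400 → 1/500 → 1/640 → 1/800 → 1/1000 → 1/1250 → 1/1600 → 1/2000 → 1/2500 → 1/3200 → 1/4000 → 1/5000 — 3 2/3 stops shorter (darker).
Net change so far: 6 stops darker. Offset with the ISO: 200 → 250 → 320 → 400 → 500 → 640 → 800 → 1000 → 1250 → 1600 → 2000 → 2500 → 3200 → 4000 → 5000 → 6400 → 8000 → 10000 → 12800.

ISO 12800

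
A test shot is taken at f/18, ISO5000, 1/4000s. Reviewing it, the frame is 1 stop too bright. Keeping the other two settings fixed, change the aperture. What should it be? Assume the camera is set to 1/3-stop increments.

f/25

Overexposed by 1 stop → need 1 stop darker.
Aperture: f/18 → f/20 → f/22 → f/25.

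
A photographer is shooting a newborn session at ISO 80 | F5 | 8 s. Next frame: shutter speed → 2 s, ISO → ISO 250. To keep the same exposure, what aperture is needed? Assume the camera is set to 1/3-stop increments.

Shutter speed: 8 → 6 → 5 → 4 → 3.2 → 2.5 → 2 — 2 stops shorter (darker).
ISO: 80 → 100 → 125 → 160 → 200 → 250 — 1 2/3 stops higher (brighter).
Net change so far: 1/3 stop darker. Offset with the aperture: f/5 → f/4.5.

f/4.5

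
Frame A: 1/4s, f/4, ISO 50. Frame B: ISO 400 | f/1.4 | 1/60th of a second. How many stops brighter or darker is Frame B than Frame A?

2 stops brighter

Aperture: f/4 → f/2.8 → f/2 → f/1.4 — 3 stops opened up (brighter).
Shutter speed: 1/4 → 1/8 → 1/15 → 1/30 → 1/60 — 4 stops shorter (darker).
ISO: 50 → 100 → 200 → 400 — 3 stops higher (brighter).
Net: +3 −4 +3 = +2 stops.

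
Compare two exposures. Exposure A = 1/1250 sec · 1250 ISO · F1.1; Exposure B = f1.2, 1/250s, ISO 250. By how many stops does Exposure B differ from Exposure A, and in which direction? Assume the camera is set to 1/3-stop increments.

1/3 stop darker

Aperture: f/1.1 → f/1.2 — 1/3 stop narrower (darker).
Shutter speed: 1/1250 → 1/1000 → 1/800 → 1/640 → 1/500 → 1/400 → 1/320 → 1/250 — 2 1/3 stops slower (brighter).
ISO: 1250 → 1000 → 800 → 640 → 500 → 400 → 320 → 250 — 2 1/3 stops dropped (darker).
Net: −1/3 +2 1/3 −2 1/3 = −1/3 stops.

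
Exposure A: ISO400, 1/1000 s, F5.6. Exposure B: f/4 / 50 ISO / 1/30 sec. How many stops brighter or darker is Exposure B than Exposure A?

Aperture: f/5.6 → f/4 — 1 stop opened up (brighter).
Shutter speed: 1/1000 → 1/500 → 1/250 → 1/125 → 1/60 → 1/30 — 5 stops slower (brighter).
ISO: 400 → 200 → 100 → 50 — 3 stops lower (darker).
Net: +1 +5 −3 = +3 stops.

3 stops brighter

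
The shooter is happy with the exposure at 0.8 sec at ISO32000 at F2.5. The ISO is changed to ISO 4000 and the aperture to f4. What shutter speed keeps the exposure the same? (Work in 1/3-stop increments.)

15 s

ISO: 32000 → 25600 → 20000 → 16000 → 12800 → 10000 → 8000 → 6400 → 5000 → 4000 — 3 stops lower (darker).
Aperture: f/2.5 → f/2.8 → f/3.2 → f/3.5 → f/4 — 1 1/3 stops smaller aperture (darker).
Net change so far: 4 1/3 stops darker. Offset with the shutter speed: 0.8 → 1 → 1.3 → 1.6 → 2 → 2.5 → 3.2 → 4 → 5 → 6 → 8 → 10 → 13 → 15.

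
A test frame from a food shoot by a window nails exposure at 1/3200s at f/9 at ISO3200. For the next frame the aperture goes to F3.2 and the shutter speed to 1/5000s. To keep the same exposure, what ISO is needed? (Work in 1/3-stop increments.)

ISO 640

Aperture: f/9 → f/8 → f/7.1 → f/6.3 → f/5.6 → f/5 → f/4.5 → f/4 → f/3.5 → f/3.2 — 3 stops opened up (brighter).
Shutter speed: 1/3200 → 1/4000 → 1/5000 — 2/3 stop shorter (darker).
Net change so far: 2 1/3 stops brighter. Offset with the ISO: 3200 → 2500 → 2000 → 1600 → 1250 → 1000 → 800 → 640.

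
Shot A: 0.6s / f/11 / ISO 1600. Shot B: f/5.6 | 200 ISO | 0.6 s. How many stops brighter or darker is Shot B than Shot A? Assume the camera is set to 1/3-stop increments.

Aperture: f/11 → f/10 → f/9 → f/8 → f/7.1 → f/6.3 → f/5.6 — 2 stops opened up (brighter).
Shutter speed: unchanged.
ISO: 1600 → 1250 → 1000 → 800 → 640 → 500 → 400 → 320 → 250 → 200 — 3 stops dropped (darker).
Net: +2 −3 = −1 stop.

1 stop darker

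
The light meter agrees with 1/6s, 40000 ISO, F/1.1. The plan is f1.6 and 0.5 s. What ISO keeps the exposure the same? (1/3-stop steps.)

Aperture: f/1.1 → f/1.2 → f/1.4 → f/1.6 — 1 stop narrower (darker).
Shutter speed: 1/6 → 1/5 → 1/4 → 0.3 → 0.4 → 0.5 — 1 2/3 stops longer (brighter).
Net change so far: 2/3 stop brighter. Offset with the ISO: 40000 → 32000 → 25600.

ISO 25600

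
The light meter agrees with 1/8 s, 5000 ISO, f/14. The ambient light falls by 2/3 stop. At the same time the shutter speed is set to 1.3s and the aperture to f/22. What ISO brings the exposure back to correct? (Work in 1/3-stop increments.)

ISO 2000

Scene light: 2/3 stop darker.
Shutter speed: 1/8 → 1/6 → 1/5 → 1/4 → 0.3 → 0.4 → 0.5 → 0.6 → 0.8 → 1 → 1.3 — 3 1/3 stops slower (brighter).
Aperture: f/14 → f/16 → f/18 → f/20 → f/22 — 1 1/3 stops stopped down (darker).
Net so far: 1 1/3 stops brighter. ISO: 5000 → 4000 → 3200 → 2500 → 2000.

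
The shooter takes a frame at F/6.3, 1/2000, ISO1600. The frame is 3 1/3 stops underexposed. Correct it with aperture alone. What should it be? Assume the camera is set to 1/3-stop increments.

f/2

Underexposed by 3 1/3 stops → need 3 1/3 stops brighter.
Aperture: f/6.3 → f/5.6 → f/5 → f/4.5 → f/4 → f/3.5 → f/3.2 → f/2.8 → f/2.5 → f/2.2 → f/2.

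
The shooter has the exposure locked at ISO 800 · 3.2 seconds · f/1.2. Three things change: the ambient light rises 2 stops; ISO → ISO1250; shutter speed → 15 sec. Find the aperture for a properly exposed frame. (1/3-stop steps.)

Scene light: 2 stops brighter.
ISO: 800 → 1000 → 1250 — 2/3 stop raised (brighter).
Shutter speed: 3.2 → 4 → 5 → 6 → 8 → 10 → 13 → 15 — 2 1/3 stops slower (brighter).
Net so far: 5 stops brighter. Aperture: f/1.2 → f/1.4 → f/1.6 → f/1.8 → f/2 → f/2.2 → f/2.5 → f/2.8 → f/3.2 → f/3.5 → f/4 → f/4.5 → f/5 → f/5.6 → f/6.3 → f/7.1.

f/7.1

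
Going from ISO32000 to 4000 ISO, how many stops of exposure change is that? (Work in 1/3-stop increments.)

3 stops

32000 → 25600 → 20000 → 16000 → 12800 → 10000 → 8000 → 6400 → 5000 → 4000 — count the steps: 9 third-stops = 3 stops.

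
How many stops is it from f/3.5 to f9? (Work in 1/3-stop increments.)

2 2/3 stops

f/3.5 → f/4 → f/4.5 → f/5 → f/5.6 → f/6.3 → f/7.1 → f/8 → f/9 — count the steps: 8 third-stops = 2 2/3 stops.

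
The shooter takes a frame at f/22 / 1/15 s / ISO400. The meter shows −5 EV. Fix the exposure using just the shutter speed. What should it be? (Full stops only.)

2 s

Underexposed by 5 stops → need 5 stops brighter.
Shutter speed: 1/15 → 1/8 → 1/4 → 1/2 → 1 → 2.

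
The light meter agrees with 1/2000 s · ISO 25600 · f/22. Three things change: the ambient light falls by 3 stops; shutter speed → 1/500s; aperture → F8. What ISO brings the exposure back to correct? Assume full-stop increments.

Scene light: 3 stops darker.
Shutter speed: 1/2000 → 1/1000 → 1/500 — 2 stops longer (brighter).
Aperture: f/22 → f/16 → f/11 → f/8 — 3 stops opened up (brighter).
Net so far: 2 stops brighter. ISO: 25600 → 12800 → 6400.

ISO 6400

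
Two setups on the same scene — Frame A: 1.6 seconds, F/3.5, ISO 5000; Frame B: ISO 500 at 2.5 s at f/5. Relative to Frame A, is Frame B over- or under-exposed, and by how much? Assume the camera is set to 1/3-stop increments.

Aperture: f/3.5 → f/4 → f/4.5 → f/5 — 1 stop smaller aperture (darker).
Shutter speed: 1.6 → 2 → 2.5 — 2/3 stop longer (brighter).
ISO: 5000 → 4000 → 3200 → 2500 → 2000 → 1600 → 1250 → 1000 → 800 → 640 → 500 — 3 1/3 stops dropped (darker).
Net: −1 +2/3 −3 1/3 = −3 2/3 stops.

3 2/3 stops darker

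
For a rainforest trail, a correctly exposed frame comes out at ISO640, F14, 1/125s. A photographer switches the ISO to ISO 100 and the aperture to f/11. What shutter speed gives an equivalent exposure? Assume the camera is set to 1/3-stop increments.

ISO: 640 → 500 → 400 → 320 → 250 → 200 → 160 → 125 → 100 — 2 2/3 stops lower (darker).
Aperture: f/14 → f/13 → f/11 — 2/3 stop wider (brighter).
Net change so far: 2 stops darker. Offset with the shutter speed: 1/125 → 1/100 → 1/80 → 1/60 → 1/50 → 1/40 → 1/30.

1/30s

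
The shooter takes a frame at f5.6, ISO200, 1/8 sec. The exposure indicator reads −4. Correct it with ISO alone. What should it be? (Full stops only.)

ISO 3200

Underexposed by 4 stops → need 4 stops brighter.
ISO: 200 → 400 → 800 → 1600 → 3200.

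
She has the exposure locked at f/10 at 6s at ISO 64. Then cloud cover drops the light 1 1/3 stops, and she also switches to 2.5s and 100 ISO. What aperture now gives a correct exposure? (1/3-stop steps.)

f/5

Scene light: 1 1/3 stops darker.
Shutter speed: 6 → 5 → 4 → 3.2 → 2.5 — 1 1/3 stops shorter (darker).
ISO: 64 → 80 → 100 — 2/3 stop higher (brighter).
Net so far: 2 stops darker. Aperture: f/10 → f/9 → f/8 → f/7.1 → f/6.3 → f/5.6 → f/5.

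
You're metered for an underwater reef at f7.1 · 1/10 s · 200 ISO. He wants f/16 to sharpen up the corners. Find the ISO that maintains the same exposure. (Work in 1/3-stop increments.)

ISO 1000

Aperture: f/7.1 → f/8 → f/9 → f/10 → f/11 → f/13 → f/14 → f/16 — 2 1/3 stops smaller aperture (darker).
Need 2 1/3 stops brighter from the ISO: 200 → 250 → 320 → 400 → 500 → 640 → 800 → 1000.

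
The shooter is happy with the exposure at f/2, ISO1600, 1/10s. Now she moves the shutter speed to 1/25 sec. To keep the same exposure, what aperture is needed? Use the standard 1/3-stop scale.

Shutter speed: 1/10 → 1/13 → 1/15 → 1/20 → 1/25 — 1 1/3 stops faster (darker).
Need 1 1/3 stops brighter from the aperture: f/2 → f/1.8 → f/1.6 → f/1.4 → f/1.2.

f/1.2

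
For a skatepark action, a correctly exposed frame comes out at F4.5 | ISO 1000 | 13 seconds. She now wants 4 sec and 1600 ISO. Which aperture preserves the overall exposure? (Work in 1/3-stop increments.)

Shutter speed: 13 → 10 → 8 → 6 → 5 → 4 — 1 2/3 stops shorter (darker).
ISO: 1000 → 1250 → 1600 — 2/3 stop higher (brighter).
Net change so far: 1 stop darker. Offset with the aperture: f/4.5 → f/4 → f/3.5 → f/3.2.

f/3.2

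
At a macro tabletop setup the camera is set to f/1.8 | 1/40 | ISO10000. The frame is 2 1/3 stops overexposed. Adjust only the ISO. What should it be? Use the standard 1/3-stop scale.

Overexposed by 2 1/3 stops → need 2 1/3 stops darker.
ISO: 10000 → 8000 → 6400 → 5000 → 4000 → 3200 → 2500 → 2000.

ISO 2000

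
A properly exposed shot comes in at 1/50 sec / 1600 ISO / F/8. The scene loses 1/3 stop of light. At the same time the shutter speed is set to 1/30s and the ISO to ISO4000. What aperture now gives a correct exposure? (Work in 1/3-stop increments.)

f/14

Scene light: 1/3 stop darker.
Shutter speed: 1/50 → 1/40 → 1/30 — 2/3 stop slower (brighter).
ISO: 1600 → 2000 → 2500 → 3200 → 4000 — 1 1/3 stops raised (brighter).
Net so far: 1 2/3 stops brighter. Aperture: f/8 → f/9 → f/10 → f/11 → f/13 → f/14.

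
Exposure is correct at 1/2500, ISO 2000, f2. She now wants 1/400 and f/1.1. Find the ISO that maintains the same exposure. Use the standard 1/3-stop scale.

ISO 100

Shutter speed: 1/2500 → 1/2000 → 1/1600 → 1/1250 → 1/1000 → 1/800 → 1/640 → 1/500 → 1/400 — 2 2/3 stops slower (brighter).
Aperture: f/2 → f/1.8 → f/1.6 → f/1.4 → f/1.2 → f/1.1 — 1 2/3 stops larger aperture (brighter).
Net change so far: 4 1/3 stops brighter. Offset with the ISO: 2000 → 1600 → 1250 → 1000 → 800 → 640 → 500 → 400 → 320 → 250 → 200 → 160 → 125 → 100.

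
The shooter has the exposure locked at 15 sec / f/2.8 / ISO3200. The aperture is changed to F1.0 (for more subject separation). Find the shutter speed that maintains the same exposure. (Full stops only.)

Aperture: f/2.8 → f/2 → f/1.4 → f/1.0 — 3 stops opened up (brighter).
Need 3 stops darker from the shutter speed: 15 → 8 → 4 → 2.

2 s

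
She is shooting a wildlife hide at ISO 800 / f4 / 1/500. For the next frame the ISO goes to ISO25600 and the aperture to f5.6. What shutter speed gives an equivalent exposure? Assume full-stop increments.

1/8000s

ISO: 800 → 1600 → 3200 → 6400 → 12800 → 25600 — 5 stops higher (brighter).
Aperture: f/4 → f/5.6 — 1 stop narrower (darker).
Net change so far: 4 stops brighter. Offset with the shutter speed: 1/500 → 1/1000 → 1/2000 → 1/4000 → 1/8000.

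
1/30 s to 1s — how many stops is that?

1/30 → 1/15 → 1/8 → 1/4 → 1/2 → 1 — count the steps: 5 stops.

5 stops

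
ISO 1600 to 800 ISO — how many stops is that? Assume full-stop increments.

1 stop

1600 → 800 — count the steps: 1 stop.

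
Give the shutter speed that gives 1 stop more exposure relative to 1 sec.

Shutter speed: 1 → 2 — 1 stop longer (brighter).

2 s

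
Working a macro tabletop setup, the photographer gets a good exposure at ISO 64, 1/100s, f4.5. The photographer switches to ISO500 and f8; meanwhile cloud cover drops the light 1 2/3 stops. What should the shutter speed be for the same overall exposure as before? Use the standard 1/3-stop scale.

1/80s

Scene light: 1 2/3 stops darker.
ISO: 64 → 80 → 100 → 125 → 160 → 200 → 250 → 320 → 400 → 500 — 3 stops higher (brighter).
Aperture: f/4.5 → f/5 → f/5.6 → f/6.3 → f/7.1 → f/8 — 1 2/3 stops narrower (darker).
Net so far: 1/3 stop darker. Shutter speed: 1/100 → 1/80.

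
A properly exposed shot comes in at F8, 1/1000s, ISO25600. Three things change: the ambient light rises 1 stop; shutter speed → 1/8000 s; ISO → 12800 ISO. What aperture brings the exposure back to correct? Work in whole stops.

f/2.8

Scene light: 1 stop brighter.
Shutter speed: 1/1000 → 1/2000 → 1/4000 → 1/8000 — 3 stops shorter (darker).
ISO: 25600 → 12800 — 1 stop lower (darker).
Net so far: 3 stops darker. Aperture: f/8 → f/5.6 → f/4 → f/2.8.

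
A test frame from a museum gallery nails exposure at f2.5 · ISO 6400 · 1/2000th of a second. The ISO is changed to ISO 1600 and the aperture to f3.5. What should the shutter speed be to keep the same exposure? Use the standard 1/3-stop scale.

1/250s

ISO: 6400 → 5000 → 4000 → 3200 → 2500 → 2000 → 1600 — 2 stops dropped (darker).
Aperture: f/2.5 → f/2.8 → f/3.2 → f/3.5 — 1 stop stopped down (darker).
Net change so far: 3 stops darker. Offset with the shutter speed: 1/2000 → 1/1600 → 1/1250 → 1/1000 → 1/800 → 1/640 → 1/500 → 1/400 → 1/320 → 1/250.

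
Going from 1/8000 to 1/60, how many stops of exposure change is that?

7 stops

1/8000 → 1/4000 → 1/2000 → 1/1000 → 1/500 → 1/250 → 1/125 → 1/60 — count the steps: 7 stops.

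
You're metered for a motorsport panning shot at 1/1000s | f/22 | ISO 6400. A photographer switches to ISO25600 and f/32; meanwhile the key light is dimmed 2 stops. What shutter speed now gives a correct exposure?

1/500s

Scene light: 2 stops darker.
ISO: 6400 → 12800 → 25600 — 2 stops higher (brighter).
Aperture: f/22 → f/32 — 1 stop stopped down (darker).
Net so far: 1 stop darker. Shutter speed: 1/1000 → 1/500.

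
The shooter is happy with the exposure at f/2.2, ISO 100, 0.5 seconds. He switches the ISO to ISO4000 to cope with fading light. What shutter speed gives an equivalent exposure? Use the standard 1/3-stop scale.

1/80s

ISO: 100 → 125 → 160 → 200 → 250 → 320 → 400 → 500 → 640 → 800 → 1000 → 1250 → 1600 → 2000 → 2500 → 3200 → 4000 — 5 1/3 stops raised (brighter).
Need 5 1/3 stops darker from the shutter speed: 0.5 → 0.4 → 0.3 → 1/4 → 1/5 → 1/6 → 1/8 → 1/10 → 1/13 → 1/15 → 1/20 → 1/25 → 1/30 → 1/40 → 1/50 → 1/60 → 1/80.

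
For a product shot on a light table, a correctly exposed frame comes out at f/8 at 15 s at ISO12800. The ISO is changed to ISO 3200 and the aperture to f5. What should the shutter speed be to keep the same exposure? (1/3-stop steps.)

25 s

ISO: 12800 → 10000 → 8000 → 6400 → 5000 → 4000 → 3200 — 2 stops lower (darker).
Aperture: f/8 → f/7.1 → f/6.3 → f/5.6 → f/5 — 1 1/3 stops wider (brighter).
Net change so far: 2/3 stop darker. Offset with the shutter speed: 15 → 20 → 25.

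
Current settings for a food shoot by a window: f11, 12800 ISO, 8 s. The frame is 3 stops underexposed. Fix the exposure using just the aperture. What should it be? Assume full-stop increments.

Underexposed by 3 stops → need 3 stops brighter.
Aperture: f/11 → f/8 → f/5.6 → f/4.

f/4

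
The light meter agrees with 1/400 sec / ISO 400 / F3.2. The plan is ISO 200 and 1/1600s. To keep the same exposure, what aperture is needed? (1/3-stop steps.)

ISO: 400 → 320 → 250 → 200 — 1 stop dropped (darker).
Shutter speed: 1/400 → 1/500 → 1/640 → 1/800 → 1/1000 → 1/1250 → 1/1600 — 2 stops shorter (darker).
Net change so far: 3 stops darker. Offset with the aperture: f/3.2 → f/2.8 → f/2.5 → f/2.2 → f/2 → f/1.8 → f/1.6 → f/1.4 → f/1.2 → f/1.1.

f/1.1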